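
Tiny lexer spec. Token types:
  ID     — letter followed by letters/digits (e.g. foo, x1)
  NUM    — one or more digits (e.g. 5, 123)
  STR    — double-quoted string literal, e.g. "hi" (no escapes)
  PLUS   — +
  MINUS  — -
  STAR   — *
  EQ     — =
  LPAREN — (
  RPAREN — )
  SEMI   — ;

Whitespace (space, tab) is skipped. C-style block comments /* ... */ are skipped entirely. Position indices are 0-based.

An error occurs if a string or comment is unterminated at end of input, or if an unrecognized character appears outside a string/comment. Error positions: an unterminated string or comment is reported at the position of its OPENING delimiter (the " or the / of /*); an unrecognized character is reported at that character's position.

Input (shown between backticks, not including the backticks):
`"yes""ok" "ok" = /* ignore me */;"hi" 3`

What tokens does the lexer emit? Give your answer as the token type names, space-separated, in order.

pos=0: enter STRING mode
pos=0: emit STR "yes" (now at pos=5)
pos=5: enter STRING mode
pos=5: emit STR "ok" (now at pos=9)
pos=10: enter STRING mode
pos=10: emit STR "ok" (now at pos=14)
pos=15: emit EQ '='
pos=17: enter COMMENT mode (saw '/*')
exit COMMENT mode (now at pos=32)
pos=32: emit SEMI ';'
pos=33: enter STRING mode
pos=33: emit STR "hi" (now at pos=37)
pos=38: emit NUM '3' (now at pos=39)
DONE. 7 tokens: [STR, STR, STR, EQ, SEMI, STR, NUM]

Answer: STR STR STR EQ SEMI STR NUM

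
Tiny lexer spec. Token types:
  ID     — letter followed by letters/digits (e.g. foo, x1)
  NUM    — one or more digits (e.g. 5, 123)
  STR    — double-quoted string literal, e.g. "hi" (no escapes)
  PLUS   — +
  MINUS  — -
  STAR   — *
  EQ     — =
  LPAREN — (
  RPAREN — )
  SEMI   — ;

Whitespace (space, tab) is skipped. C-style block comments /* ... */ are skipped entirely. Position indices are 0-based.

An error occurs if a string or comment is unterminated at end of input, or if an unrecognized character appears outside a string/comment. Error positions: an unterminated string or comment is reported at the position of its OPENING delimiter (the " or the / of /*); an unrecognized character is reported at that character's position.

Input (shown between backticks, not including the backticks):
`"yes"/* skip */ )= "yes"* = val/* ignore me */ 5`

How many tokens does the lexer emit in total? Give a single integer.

Answer: 8

Derivation:
pos=0: enter STRING mode
pos=0: emit STR "yes" (now at pos=5)
pos=5: enter COMMENT mode (saw '/*')
exit COMMENT mode (now at pos=15)
pos=16: emit RPAREN ')'
pos=17: emit EQ '='
pos=19: enter STRING mode
pos=19: emit STR "yes" (now at pos=24)
pos=24: emit STAR '*'
pos=26: emit EQ '='
pos=28: emit ID 'val' (now at pos=31)
pos=31: enter COMMENT mode (saw '/*')
exit COMMENT mode (now at pos=46)
pos=47: emit NUM '5' (now at pos=48)
DONE. 8 tokens: [STR, RPAREN, EQ, STR, STAR, EQ, ID, NUM]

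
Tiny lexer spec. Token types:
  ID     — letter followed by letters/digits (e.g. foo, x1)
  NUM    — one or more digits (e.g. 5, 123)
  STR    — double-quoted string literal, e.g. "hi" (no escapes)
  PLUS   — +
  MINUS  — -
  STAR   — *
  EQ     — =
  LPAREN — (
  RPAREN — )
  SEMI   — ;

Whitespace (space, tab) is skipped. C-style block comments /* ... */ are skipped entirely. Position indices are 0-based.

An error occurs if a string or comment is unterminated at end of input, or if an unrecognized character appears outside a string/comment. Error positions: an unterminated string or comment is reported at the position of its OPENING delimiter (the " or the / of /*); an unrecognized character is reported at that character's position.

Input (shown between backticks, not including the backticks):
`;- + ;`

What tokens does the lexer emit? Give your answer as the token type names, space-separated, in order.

pos=0: emit SEMI ';'
pos=1: emit MINUS '-'
pos=3: emit PLUS '+'
pos=5: emit SEMI ';'
DONE. 4 tokens: [SEMI, MINUS, PLUS, SEMI]

Answer: SEMI MINUS PLUS SEMI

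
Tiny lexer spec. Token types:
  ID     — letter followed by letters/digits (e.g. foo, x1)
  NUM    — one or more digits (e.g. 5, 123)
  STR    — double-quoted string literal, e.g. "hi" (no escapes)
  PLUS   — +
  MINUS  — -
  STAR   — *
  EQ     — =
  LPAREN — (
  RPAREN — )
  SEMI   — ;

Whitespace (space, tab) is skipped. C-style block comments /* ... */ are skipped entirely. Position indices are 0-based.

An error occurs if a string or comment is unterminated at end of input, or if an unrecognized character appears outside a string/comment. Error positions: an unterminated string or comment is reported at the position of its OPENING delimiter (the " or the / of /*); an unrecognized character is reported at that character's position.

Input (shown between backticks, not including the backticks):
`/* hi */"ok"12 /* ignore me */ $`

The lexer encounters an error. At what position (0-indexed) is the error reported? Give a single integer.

pos=0: enter COMMENT mode (saw '/*')
exit COMMENT mode (now at pos=8)
pos=8: enter STRING mode
pos=8: emit STR "ok" (now at pos=12)
pos=12: emit NUM '12' (now at pos=14)
pos=15: enter COMMENT mode (saw '/*')
exit COMMENT mode (now at pos=30)
pos=31: ERROR — unrecognized char '$'

Answer: 31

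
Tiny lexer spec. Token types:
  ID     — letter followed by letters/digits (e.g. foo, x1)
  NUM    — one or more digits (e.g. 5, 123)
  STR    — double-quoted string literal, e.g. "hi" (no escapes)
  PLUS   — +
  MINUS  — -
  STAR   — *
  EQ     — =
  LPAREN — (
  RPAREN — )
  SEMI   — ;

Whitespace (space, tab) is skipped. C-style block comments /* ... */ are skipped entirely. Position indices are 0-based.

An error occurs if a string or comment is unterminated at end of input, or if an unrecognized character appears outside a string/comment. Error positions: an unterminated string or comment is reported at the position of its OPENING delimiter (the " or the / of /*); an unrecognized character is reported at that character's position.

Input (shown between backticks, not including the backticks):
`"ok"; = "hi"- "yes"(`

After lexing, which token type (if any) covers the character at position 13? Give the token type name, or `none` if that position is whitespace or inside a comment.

pos=0: enter STRING mode
pos=0: emit STR "ok" (now at pos=4)
pos=4: emit SEMI ';'
pos=6: emit EQ '='
pos=8: enter STRING mode
pos=8: emit STR "hi" (now at pos=12)
pos=12: emit MINUS '-'
pos=14: enter STRING mode
pos=14: emit STR "yes" (now at pos=19)
pos=19: emit LPAREN '('
DONE. 7 tokens: [STR, SEMI, EQ, STR, MINUS, STR, LPAREN]
Position 13: char is ' ' -> none

Answer: none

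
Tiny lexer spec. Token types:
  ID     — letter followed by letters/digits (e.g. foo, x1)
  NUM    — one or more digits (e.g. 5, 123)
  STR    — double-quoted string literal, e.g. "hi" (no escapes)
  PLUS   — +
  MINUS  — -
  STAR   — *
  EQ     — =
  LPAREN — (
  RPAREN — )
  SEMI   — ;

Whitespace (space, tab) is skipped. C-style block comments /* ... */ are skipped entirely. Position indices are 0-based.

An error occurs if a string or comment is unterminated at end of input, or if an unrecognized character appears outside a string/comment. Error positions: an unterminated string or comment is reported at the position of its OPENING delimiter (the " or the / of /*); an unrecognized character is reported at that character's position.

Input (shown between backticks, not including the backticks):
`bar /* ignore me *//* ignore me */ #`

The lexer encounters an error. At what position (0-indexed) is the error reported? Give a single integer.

pos=0: emit ID 'bar' (now at pos=3)
pos=4: enter COMMENT mode (saw '/*')
exit COMMENT mode (now at pos=19)
pos=19: enter COMMENT mode (saw '/*')
exit COMMENT mode (now at pos=34)
pos=35: ERROR — unrecognized char '#'

Answer: 35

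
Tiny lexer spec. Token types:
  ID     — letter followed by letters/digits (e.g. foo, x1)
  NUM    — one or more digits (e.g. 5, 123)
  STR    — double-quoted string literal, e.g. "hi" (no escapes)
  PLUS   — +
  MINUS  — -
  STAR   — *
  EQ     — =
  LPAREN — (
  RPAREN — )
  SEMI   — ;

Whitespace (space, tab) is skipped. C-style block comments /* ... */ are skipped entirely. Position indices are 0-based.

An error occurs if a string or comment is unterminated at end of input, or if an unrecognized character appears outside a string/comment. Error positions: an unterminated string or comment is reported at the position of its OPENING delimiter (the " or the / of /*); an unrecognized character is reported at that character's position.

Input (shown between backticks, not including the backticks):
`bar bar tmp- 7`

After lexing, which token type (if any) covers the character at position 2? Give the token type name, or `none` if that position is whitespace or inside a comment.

pos=0: emit ID 'bar' (now at pos=3)
pos=4: emit ID 'bar' (now at pos=7)
pos=8: emit ID 'tmp' (now at pos=11)
pos=11: emit MINUS '-'
pos=13: emit NUM '7' (now at pos=14)
DONE. 5 tokens: [ID, ID, ID, MINUS, NUM]
Position 2: char is 'r' -> ID

Answer: ID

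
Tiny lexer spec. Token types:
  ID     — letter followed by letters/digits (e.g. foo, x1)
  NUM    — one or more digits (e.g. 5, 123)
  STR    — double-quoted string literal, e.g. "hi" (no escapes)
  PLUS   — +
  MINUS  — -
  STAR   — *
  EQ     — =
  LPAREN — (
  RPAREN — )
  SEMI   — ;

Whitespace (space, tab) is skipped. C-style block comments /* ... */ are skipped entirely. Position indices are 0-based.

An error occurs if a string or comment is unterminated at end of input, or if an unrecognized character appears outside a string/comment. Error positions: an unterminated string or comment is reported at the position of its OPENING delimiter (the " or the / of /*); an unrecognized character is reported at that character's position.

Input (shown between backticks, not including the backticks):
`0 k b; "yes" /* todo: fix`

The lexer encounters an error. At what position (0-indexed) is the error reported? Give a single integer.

pos=0: emit NUM '0' (now at pos=1)
pos=2: emit ID 'k' (now at pos=3)
pos=4: emit ID 'b' (now at pos=5)
pos=5: emit SEMI ';'
pos=7: enter STRING mode
pos=7: emit STR "yes" (now at pos=12)
pos=13: enter COMMENT mode (saw '/*')
pos=13: ERROR — unterminated comment (reached EOF)

Answer: 13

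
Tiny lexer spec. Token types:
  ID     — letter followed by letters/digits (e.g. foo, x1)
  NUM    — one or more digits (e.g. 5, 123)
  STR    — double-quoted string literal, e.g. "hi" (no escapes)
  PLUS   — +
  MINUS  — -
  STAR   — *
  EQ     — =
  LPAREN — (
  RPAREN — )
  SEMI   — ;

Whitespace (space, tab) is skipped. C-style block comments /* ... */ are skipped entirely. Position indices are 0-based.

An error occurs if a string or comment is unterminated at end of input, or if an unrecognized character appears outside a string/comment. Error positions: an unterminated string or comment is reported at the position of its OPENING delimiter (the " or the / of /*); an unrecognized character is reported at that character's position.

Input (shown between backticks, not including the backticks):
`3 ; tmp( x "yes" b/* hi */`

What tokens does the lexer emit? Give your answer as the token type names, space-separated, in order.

pos=0: emit NUM '3' (now at pos=1)
pos=2: emit SEMI ';'
pos=4: emit ID 'tmp' (now at pos=7)
pos=7: emit LPAREN '('
pos=9: emit ID 'x' (now at pos=10)
pos=11: enter STRING mode
pos=11: emit STR "yes" (now at pos=16)
pos=17: emit ID 'b' (now at pos=18)
pos=18: enter COMMENT mode (saw '/*')
exit COMMENT mode (now at pos=26)
DONE. 7 tokens: [NUM, SEMI, ID, LPAREN, ID, STR, ID]

Answer: NUM SEMI ID LPAREN ID STR ID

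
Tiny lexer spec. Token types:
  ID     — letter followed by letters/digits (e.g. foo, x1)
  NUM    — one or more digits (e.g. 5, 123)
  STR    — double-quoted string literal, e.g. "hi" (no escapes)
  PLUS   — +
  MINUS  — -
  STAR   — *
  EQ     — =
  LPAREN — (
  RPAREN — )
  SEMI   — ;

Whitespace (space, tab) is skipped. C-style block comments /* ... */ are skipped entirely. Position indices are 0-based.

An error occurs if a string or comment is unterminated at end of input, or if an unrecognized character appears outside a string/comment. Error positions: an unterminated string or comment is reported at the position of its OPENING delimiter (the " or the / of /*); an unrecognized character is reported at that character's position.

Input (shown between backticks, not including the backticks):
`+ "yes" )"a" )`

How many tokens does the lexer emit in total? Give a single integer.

Answer: 5

Derivation:
pos=0: emit PLUS '+'
pos=2: enter STRING mode
pos=2: emit STR "yes" (now at pos=7)
pos=8: emit RPAREN ')'
pos=9: enter STRING mode
pos=9: emit STR "a" (now at pos=12)
pos=13: emit RPAREN ')'
DONE. 5 tokens: [PLUS, STR, RPAREN, STR, RPAREN]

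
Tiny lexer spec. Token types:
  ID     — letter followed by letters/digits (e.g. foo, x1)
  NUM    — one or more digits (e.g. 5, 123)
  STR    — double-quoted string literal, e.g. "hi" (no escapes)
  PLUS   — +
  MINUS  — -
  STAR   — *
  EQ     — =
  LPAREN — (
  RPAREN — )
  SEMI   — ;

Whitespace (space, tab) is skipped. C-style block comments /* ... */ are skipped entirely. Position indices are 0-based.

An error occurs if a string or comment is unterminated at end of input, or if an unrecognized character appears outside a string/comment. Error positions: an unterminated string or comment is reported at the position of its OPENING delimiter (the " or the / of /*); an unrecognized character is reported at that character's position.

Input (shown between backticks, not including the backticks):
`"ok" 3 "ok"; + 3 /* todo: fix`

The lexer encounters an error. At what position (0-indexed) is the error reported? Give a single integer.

pos=0: enter STRING mode
pos=0: emit STR "ok" (now at pos=4)
pos=5: emit NUM '3' (now at pos=6)
pos=7: enter STRING mode
pos=7: emit STR "ok" (now at pos=11)
pos=11: emit SEMI ';'
pos=13: emit PLUS '+'
pos=15: emit NUM '3' (now at pos=16)
pos=17: enter COMMENT mode (saw '/*')
pos=17: ERROR — unterminated comment (reached EOF)

Answer: 17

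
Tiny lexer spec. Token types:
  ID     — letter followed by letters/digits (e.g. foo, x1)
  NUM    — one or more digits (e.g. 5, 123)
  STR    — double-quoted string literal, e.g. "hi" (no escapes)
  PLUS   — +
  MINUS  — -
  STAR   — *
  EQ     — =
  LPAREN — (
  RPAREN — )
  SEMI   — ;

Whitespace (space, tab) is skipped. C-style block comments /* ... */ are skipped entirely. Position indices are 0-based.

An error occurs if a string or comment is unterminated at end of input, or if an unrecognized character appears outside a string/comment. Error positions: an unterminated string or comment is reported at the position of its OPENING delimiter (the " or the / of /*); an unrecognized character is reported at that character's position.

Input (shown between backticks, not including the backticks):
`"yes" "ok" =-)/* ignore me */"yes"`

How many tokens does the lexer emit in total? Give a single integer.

Answer: 6

Derivation:
pos=0: enter STRING mode
pos=0: emit STR "yes" (now at pos=5)
pos=6: enter STRING mode
pos=6: emit STR "ok" (now at pos=10)
pos=11: emit EQ '='
pos=12: emit MINUS '-'
pos=13: emit RPAREN ')'
pos=14: enter COMMENT mode (saw '/*')
exit COMMENT mode (now at pos=29)
pos=29: enter STRING mode
pos=29: emit STR "yes" (now at pos=34)
DONE. 6 tokens: [STR, STR, EQ, MINUS, RPAREN, STR]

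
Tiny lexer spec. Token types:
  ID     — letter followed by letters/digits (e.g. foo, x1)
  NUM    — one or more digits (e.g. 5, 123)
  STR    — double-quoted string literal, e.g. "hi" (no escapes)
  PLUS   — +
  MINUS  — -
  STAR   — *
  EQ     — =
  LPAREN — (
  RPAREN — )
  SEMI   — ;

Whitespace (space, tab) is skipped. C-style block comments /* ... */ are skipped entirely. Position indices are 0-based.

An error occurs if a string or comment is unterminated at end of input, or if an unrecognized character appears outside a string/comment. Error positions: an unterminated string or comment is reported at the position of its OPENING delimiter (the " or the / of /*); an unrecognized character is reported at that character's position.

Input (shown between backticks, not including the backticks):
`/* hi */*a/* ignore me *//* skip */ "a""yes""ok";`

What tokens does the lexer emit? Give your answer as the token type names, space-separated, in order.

Answer: STAR ID STR STR STR SEMI

Derivation:
pos=0: enter COMMENT mode (saw '/*')
exit COMMENT mode (now at pos=8)
pos=8: emit STAR '*'
pos=9: emit ID 'a' (now at pos=10)
pos=10: enter COMMENT mode (saw '/*')
exit COMMENT mode (now at pos=25)
pos=25: enter COMMENT mode (saw '/*')
exit COMMENT mode (now at pos=35)
pos=36: enter STRING mode
pos=36: emit STR "a" (now at pos=39)
pos=39: enter STRING mode
pos=39: emit STR "yes" (now at pos=44)
pos=44: enter STRING mode
pos=44: emit STR "ok" (now at pos=48)
pos=48: emit SEMI ';'
DONE. 6 tokens: [STAR, ID, STR, STR, STR, SEMI]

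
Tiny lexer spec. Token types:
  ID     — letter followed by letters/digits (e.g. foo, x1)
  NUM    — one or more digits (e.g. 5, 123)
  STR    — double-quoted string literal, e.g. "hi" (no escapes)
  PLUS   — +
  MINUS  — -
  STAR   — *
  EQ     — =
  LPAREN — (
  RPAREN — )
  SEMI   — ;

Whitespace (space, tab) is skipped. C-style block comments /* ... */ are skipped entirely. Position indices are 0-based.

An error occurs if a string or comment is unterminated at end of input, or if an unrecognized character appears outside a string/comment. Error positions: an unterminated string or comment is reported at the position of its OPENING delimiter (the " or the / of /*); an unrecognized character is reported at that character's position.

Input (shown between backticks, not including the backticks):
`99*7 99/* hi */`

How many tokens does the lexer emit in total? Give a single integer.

pos=0: emit NUM '99' (now at pos=2)
pos=2: emit STAR '*'
pos=3: emit NUM '7' (now at pos=4)
pos=5: emit NUM '99' (now at pos=7)
pos=7: enter COMMENT mode (saw '/*')
exit COMMENT mode (now at pos=15)
DONE. 4 tokens: [NUM, STAR, NUM, NUM]

Answer: 4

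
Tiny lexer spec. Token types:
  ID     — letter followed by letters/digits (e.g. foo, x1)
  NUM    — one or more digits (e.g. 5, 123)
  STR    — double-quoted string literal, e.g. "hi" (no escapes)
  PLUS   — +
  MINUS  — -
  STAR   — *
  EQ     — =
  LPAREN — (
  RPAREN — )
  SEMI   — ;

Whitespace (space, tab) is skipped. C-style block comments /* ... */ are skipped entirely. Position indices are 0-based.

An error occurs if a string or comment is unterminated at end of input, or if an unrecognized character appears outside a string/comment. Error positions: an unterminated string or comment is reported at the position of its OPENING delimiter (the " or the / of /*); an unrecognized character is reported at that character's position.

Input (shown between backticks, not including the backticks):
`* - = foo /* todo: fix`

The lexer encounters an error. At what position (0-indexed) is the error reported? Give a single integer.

Answer: 10

Derivation:
pos=0: emit STAR '*'
pos=2: emit MINUS '-'
pos=4: emit EQ '='
pos=6: emit ID 'foo' (now at pos=9)
pos=10: enter COMMENT mode (saw '/*')
pos=10: ERROR — unterminated comment (reached EOF)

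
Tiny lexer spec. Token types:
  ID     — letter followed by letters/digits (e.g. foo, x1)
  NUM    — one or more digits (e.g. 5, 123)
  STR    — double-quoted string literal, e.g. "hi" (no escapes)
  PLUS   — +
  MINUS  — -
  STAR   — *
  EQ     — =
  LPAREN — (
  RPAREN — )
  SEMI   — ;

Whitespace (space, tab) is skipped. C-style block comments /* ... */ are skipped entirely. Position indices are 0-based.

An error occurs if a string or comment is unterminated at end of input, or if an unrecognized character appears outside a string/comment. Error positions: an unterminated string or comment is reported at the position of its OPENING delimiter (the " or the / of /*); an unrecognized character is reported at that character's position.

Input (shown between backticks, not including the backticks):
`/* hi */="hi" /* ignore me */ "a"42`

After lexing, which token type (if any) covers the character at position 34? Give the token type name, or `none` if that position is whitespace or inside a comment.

Answer: NUM

Derivation:
pos=0: enter COMMENT mode (saw '/*')
exit COMMENT mode (now at pos=8)
pos=8: emit EQ '='
pos=9: enter STRING mode
pos=9: emit STR "hi" (now at pos=13)
pos=14: enter COMMENT mode (saw '/*')
exit COMMENT mode (now at pos=29)
pos=30: enter STRING mode
pos=30: emit STR "a" (now at pos=33)
pos=33: emit NUM '42' (now at pos=35)
DONE. 4 tokens: [EQ, STR, STR, NUM]
Position 34: char is '2' -> NUM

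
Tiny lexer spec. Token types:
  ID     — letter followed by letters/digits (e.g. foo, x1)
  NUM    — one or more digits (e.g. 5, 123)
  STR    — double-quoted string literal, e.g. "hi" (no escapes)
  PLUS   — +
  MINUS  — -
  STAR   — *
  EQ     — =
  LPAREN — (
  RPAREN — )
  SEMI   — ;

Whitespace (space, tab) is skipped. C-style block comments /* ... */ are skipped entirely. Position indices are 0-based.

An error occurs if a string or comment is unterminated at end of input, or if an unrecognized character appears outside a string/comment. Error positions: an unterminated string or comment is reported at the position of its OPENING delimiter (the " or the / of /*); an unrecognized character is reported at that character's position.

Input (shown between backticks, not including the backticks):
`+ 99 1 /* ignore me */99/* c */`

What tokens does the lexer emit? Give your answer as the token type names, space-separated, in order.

pos=0: emit PLUS '+'
pos=2: emit NUM '99' (now at pos=4)
pos=5: emit NUM '1' (now at pos=6)
pos=7: enter COMMENT mode (saw '/*')
exit COMMENT mode (now at pos=22)
pos=22: emit NUM '99' (now at pos=24)
pos=24: enter COMMENT mode (saw '/*')
exit COMMENT mode (now at pos=31)
DONE. 4 tokens: [PLUS, NUM, NUM, NUM]

Answer: PLUS NUM NUM NUM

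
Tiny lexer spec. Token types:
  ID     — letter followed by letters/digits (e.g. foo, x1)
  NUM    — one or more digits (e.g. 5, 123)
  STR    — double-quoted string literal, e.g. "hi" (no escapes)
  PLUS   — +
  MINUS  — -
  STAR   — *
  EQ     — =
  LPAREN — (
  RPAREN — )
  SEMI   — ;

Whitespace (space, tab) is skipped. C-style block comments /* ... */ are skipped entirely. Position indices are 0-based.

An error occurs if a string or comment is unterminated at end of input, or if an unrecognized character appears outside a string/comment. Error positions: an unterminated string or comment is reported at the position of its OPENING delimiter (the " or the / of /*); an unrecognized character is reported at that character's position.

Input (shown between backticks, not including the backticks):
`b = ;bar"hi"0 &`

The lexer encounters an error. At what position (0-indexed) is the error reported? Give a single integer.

pos=0: emit ID 'b' (now at pos=1)
pos=2: emit EQ '='
pos=4: emit SEMI ';'
pos=5: emit ID 'bar' (now at pos=8)
pos=8: enter STRING mode
pos=8: emit STR "hi" (now at pos=12)
pos=12: emit NUM '0' (now at pos=13)
pos=14: ERROR — unrecognized char '&'

Answer: 14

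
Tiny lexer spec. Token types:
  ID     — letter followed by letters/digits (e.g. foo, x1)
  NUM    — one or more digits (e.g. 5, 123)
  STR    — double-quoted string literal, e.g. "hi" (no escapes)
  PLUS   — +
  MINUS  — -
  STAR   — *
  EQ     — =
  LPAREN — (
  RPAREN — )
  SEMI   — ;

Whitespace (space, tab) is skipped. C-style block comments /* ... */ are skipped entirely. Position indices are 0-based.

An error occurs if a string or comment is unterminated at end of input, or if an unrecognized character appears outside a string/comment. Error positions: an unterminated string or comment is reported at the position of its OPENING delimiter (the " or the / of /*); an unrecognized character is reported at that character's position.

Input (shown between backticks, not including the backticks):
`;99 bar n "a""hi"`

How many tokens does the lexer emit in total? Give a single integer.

pos=0: emit SEMI ';'
pos=1: emit NUM '99' (now at pos=3)
pos=4: emit ID 'bar' (now at pos=7)
pos=8: emit ID 'n' (now at pos=9)
pos=10: enter STRING mode
pos=10: emit STR "a" (now at pos=13)
pos=13: enter STRING mode
pos=13: emit STR "hi" (now at pos=17)
DONE. 6 tokens: [SEMI, NUM, ID, ID, STR, STR]

Answer: 6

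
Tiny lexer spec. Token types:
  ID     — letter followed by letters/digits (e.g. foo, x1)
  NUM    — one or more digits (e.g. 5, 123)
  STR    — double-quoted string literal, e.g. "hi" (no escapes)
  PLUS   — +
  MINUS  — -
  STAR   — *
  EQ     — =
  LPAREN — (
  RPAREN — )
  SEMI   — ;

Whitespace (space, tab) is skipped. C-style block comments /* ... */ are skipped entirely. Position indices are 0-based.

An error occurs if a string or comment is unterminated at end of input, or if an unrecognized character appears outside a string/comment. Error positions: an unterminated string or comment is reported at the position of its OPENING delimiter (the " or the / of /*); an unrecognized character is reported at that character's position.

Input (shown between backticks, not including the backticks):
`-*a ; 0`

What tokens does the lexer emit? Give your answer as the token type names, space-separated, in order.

Answer: MINUS STAR ID SEMI NUM

Derivation:
pos=0: emit MINUS '-'
pos=1: emit STAR '*'
pos=2: emit ID 'a' (now at pos=3)
pos=4: emit SEMI ';'
pos=6: emit NUM '0' (now at pos=7)
DONE. 5 tokens: [MINUS, STAR, ID, SEMI, NUM]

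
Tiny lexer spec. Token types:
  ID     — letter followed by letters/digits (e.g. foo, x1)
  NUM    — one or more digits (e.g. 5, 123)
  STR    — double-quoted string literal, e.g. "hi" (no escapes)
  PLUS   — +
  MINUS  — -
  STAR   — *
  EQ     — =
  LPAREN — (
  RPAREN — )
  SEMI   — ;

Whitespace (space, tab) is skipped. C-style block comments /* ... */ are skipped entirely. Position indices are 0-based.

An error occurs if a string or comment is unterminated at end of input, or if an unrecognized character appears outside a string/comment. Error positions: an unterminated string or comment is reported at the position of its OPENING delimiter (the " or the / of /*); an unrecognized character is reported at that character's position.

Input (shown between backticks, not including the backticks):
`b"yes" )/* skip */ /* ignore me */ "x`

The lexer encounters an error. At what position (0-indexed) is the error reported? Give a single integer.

pos=0: emit ID 'b' (now at pos=1)
pos=1: enter STRING mode
pos=1: emit STR "yes" (now at pos=6)
pos=7: emit RPAREN ')'
pos=8: enter COMMENT mode (saw '/*')
exit COMMENT mode (now at pos=18)
pos=19: enter COMMENT mode (saw '/*')
exit COMMENT mode (now at pos=34)
pos=35: enter STRING mode
pos=35: ERROR — unterminated string

Answer: 35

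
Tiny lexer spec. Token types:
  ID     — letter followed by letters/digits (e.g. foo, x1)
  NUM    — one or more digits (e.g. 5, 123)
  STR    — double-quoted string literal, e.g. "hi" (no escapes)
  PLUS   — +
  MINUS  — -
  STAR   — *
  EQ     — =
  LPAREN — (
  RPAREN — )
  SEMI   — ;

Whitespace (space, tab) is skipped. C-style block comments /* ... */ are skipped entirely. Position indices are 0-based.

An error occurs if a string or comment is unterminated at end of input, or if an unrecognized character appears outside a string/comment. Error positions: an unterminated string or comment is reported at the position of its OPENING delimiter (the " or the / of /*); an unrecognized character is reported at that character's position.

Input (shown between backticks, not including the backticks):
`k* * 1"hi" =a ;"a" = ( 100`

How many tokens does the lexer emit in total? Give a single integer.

Answer: 12

Derivation:
pos=0: emit ID 'k' (now at pos=1)
pos=1: emit STAR '*'
pos=3: emit STAR '*'
pos=5: emit NUM '1' (now at pos=6)
pos=6: enter STRING mode
pos=6: emit STR "hi" (now at pos=10)
pos=11: emit EQ '='
pos=12: emit ID 'a' (now at pos=13)
pos=14: emit SEMI ';'
pos=15: enter STRING mode
pos=15: emit STR "a" (now at pos=18)
pos=19: emit EQ '='
pos=21: emit LPAREN '('
pos=23: emit NUM '100' (now at pos=26)
DONE. 12 tokens: [ID, STAR, STAR, NUM, STR, EQ, ID, SEMI, STR, EQ, LPAREN, NUM]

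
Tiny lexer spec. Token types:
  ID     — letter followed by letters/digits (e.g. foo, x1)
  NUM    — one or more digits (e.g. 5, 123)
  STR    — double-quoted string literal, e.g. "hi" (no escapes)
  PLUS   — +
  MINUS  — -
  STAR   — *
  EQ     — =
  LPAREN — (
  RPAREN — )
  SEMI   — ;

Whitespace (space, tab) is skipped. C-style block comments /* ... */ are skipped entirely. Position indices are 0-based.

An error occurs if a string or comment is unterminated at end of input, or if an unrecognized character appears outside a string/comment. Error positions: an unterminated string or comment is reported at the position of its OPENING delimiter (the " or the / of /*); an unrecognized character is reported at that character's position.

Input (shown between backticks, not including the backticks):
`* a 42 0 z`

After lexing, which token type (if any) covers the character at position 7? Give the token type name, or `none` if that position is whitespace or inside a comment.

pos=0: emit STAR '*'
pos=2: emit ID 'a' (now at pos=3)
pos=4: emit NUM '42' (now at pos=6)
pos=7: emit NUM '0' (now at pos=8)
pos=9: emit ID 'z' (now at pos=10)
DONE. 5 tokens: [STAR, ID, NUM, NUM, ID]
Position 7: char is '0' -> NUM

Answer: NUM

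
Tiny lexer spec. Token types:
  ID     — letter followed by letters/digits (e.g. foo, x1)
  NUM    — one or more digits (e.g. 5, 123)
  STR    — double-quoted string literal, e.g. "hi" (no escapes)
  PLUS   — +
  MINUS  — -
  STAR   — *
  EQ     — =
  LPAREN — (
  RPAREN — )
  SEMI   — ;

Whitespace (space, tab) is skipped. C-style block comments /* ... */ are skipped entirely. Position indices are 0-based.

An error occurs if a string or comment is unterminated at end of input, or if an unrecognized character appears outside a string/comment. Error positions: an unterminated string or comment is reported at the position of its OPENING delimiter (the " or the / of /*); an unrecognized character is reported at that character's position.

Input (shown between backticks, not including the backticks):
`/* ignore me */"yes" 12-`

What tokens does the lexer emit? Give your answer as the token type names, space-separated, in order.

pos=0: enter COMMENT mode (saw '/*')
exit COMMENT mode (now at pos=15)
pos=15: enter STRING mode
pos=15: emit STR "yes" (now at pos=20)
pos=21: emit NUM '12' (now at pos=23)
pos=23: emit MINUS '-'
DONE. 3 tokens: [STR, NUM, MINUS]

Answer: STR NUM MINUS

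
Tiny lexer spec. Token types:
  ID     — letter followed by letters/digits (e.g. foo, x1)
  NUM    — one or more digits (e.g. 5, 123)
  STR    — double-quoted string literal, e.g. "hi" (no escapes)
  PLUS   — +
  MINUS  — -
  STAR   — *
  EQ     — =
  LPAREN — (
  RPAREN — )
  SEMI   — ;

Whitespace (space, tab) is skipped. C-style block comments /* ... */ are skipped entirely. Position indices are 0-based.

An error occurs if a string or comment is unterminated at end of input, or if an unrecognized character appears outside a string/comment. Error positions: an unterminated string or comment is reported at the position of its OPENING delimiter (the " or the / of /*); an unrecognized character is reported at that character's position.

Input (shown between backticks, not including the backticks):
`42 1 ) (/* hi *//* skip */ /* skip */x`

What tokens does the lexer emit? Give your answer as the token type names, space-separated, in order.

Answer: NUM NUM RPAREN LPAREN ID

Derivation:
pos=0: emit NUM '42' (now at pos=2)
pos=3: emit NUM '1' (now at pos=4)
pos=5: emit RPAREN ')'
pos=7: emit LPAREN '('
pos=8: enter COMMENT mode (saw '/*')
exit COMMENT mode (now at pos=16)
pos=16: enter COMMENT mode (saw '/*')
exit COMMENT mode (now at pos=26)
pos=27: enter COMMENT mode (saw '/*')
exit COMMENT mode (now at pos=37)
pos=37: emit ID 'x' (now at pos=38)
DONE. 5 tokens: [NUM, NUM, RPAREN, LPAREN, ID]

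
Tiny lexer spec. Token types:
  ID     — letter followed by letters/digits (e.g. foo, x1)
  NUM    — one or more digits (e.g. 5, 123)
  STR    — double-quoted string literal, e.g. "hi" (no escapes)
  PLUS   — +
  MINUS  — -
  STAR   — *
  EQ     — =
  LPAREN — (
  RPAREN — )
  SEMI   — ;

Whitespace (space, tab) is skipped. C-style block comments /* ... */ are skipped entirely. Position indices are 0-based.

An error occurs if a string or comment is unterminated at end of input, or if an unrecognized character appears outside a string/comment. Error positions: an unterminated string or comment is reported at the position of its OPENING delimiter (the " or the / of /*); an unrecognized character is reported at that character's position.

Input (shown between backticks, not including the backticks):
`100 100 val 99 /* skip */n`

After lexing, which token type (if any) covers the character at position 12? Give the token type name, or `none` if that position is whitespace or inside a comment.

pos=0: emit NUM '100' (now at pos=3)
pos=4: emit NUM '100' (now at pos=7)
pos=8: emit ID 'val' (now at pos=11)
pos=12: emit NUM '99' (now at pos=14)
pos=15: enter COMMENT mode (saw '/*')
exit COMMENT mode (now at pos=25)
pos=25: emit ID 'n' (now at pos=26)
DONE. 5 tokens: [NUM, NUM, ID, NUM, ID]
Position 12: char is '9' -> NUM

Answer: NUM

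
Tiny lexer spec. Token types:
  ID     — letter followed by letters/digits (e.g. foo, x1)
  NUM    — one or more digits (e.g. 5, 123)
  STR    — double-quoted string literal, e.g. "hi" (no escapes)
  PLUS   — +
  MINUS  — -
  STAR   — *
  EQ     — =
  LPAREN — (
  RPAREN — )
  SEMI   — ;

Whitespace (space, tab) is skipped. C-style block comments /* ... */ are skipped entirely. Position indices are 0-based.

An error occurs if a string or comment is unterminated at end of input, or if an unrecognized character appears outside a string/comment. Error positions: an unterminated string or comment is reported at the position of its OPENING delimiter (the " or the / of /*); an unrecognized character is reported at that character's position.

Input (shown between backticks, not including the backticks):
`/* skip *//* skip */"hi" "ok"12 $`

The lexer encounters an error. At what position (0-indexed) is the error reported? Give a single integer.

pos=0: enter COMMENT mode (saw '/*')
exit COMMENT mode (now at pos=10)
pos=10: enter COMMENT mode (saw '/*')
exit COMMENT mode (now at pos=20)
pos=20: enter STRING mode
pos=20: emit STR "hi" (now at pos=24)
pos=25: enter STRING mode
pos=25: emit STR "ok" (now at pos=29)
pos=29: emit NUM '12' (now at pos=31)
pos=32: ERROR — unrecognized char '$'

Answer: 32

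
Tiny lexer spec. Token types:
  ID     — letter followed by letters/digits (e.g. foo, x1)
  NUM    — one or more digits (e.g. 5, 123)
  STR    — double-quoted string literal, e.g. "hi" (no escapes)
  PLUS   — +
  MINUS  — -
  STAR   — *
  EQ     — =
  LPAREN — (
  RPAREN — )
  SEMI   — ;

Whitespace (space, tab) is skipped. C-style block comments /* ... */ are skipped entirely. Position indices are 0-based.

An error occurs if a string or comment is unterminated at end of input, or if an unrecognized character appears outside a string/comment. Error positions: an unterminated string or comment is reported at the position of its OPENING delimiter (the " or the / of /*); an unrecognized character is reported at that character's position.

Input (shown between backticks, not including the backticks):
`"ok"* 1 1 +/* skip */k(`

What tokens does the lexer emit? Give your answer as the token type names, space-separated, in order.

pos=0: enter STRING mode
pos=0: emit STR "ok" (now at pos=4)
pos=4: emit STAR '*'
pos=6: emit NUM '1' (now at pos=7)
pos=8: emit NUM '1' (now at pos=9)
pos=10: emit PLUS '+'
pos=11: enter COMMENT mode (saw '/*')
exit COMMENT mode (now at pos=21)
pos=21: emit ID 'k' (now at pos=22)
pos=22: emit LPAREN '('
DONE. 7 tokens: [STR, STAR, NUM, NUM, PLUS, ID, LPAREN]

Answer: STR STAR NUM NUM PLUS ID LPAREN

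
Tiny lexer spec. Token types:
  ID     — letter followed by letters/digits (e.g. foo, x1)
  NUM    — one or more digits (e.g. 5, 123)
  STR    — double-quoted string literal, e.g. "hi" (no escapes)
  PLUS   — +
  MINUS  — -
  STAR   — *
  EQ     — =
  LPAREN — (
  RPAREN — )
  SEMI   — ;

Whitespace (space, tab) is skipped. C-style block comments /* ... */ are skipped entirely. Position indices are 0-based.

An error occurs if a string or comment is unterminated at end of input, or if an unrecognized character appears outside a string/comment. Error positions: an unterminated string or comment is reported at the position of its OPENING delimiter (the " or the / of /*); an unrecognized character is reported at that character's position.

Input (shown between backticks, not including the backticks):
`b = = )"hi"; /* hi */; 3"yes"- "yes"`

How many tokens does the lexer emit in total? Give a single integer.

Answer: 11

Derivation:
pos=0: emit ID 'b' (now at pos=1)
pos=2: emit EQ '='
pos=4: emit EQ '='
pos=6: emit RPAREN ')'
pos=7: enter STRING mode
pos=7: emit STR "hi" (now at pos=11)
pos=11: emit SEMI ';'
pos=13: enter COMMENT mode (saw '/*')
exit COMMENT mode (now at pos=21)
pos=21: emit SEMI ';'
pos=23: emit NUM '3' (now at pos=24)
pos=24: enter STRING mode
pos=24: emit STR "yes" (now at pos=29)
pos=29: emit MINUS '-'
pos=31: enter STRING mode
pos=31: emit STR "yes" (now at pos=36)
DONE. 11 tokens: [ID, EQ, EQ, RPAREN, STR, SEMI, SEMI, NUM, STR, MINUS, STR]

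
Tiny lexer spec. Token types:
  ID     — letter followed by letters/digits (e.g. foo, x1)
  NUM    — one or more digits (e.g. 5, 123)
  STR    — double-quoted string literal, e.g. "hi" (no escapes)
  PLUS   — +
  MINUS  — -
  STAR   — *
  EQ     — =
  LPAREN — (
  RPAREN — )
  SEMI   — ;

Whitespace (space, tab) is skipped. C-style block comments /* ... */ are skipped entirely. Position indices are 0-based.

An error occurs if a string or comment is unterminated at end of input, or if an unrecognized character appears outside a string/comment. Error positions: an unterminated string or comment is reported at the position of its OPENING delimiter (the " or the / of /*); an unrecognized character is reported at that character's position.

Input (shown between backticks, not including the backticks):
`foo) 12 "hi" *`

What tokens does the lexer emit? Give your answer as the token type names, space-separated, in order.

Answer: ID RPAREN NUM STR STAR

Derivation:
pos=0: emit ID 'foo' (now at pos=3)
pos=3: emit RPAREN ')'
pos=5: emit NUM '12' (now at pos=7)
pos=8: enter STRING mode
pos=8: emit STR "hi" (now at pos=12)
pos=13: emit STAR '*'
DONE. 5 tokens: [ID, RPAREN, NUM, STR, STAR]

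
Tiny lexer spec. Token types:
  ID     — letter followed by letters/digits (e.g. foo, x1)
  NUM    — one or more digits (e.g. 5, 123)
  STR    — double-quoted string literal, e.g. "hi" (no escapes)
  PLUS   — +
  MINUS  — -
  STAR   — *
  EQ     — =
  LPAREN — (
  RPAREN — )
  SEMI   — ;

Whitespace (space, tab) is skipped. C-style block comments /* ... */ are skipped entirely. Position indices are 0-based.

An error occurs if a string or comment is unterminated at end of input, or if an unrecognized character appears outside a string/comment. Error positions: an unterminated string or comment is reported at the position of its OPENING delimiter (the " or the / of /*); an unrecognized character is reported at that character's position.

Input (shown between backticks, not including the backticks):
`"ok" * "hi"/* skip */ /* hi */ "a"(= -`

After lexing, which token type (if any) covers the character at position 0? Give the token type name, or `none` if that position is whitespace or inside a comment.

Answer: STR

Derivation:
pos=0: enter STRING mode
pos=0: emit STR "ok" (now at pos=4)
pos=5: emit STAR '*'
pos=7: enter STRING mode
pos=7: emit STR "hi" (now at pos=11)
pos=11: enter COMMENT mode (saw '/*')
exit COMMENT mode (now at pos=21)
pos=22: enter COMMENT mode (saw '/*')
exit COMMENT mode (now at pos=30)
pos=31: enter STRING mode
pos=31: emit STR "a" (now at pos=34)
pos=34: emit LPAREN '('
pos=35: emit EQ '='
pos=37: emit MINUS '-'
DONE. 7 tokens: [STR, STAR, STR, STR, LPAREN, EQ, MINUS]
Position 0: char is '"' -> STR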